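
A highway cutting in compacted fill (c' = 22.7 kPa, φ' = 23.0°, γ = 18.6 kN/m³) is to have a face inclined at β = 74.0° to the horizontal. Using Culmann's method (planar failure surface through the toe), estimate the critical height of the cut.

H_c = 11.65 m

Culmann's analysis gives the critical failure plane at α_cr = (β + φ')/2 = (74.0 + 23.0)/2 = 48.5°, and the critical height
H_c = (4c'/γ) · sinβ cosφ' / [1 − cos(β − φ')]
    = (4·22.7/18.6) · sin74.0°·cos23.0° / [1 − cos(51.0°)]
    = 4.882 · 0.9613·0.9205 / [1 − 0.6293]
    = 4.882 · 0.8848 / 0.3707
    = 11.65 m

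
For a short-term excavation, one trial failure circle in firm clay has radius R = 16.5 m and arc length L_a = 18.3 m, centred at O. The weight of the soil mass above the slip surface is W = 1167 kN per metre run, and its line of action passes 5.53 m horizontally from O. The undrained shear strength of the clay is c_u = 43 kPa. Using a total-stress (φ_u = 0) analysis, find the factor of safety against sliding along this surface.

FS = 2.01

Taking moments about the centre O, the resisting moment is provided by the undrained shear strength acting along the arc:
M_R = c_u·L_a·R = 43·18.30·16.5 = 12983.9 kN·m/m
M_D = W·d = 1167·5.53 = 6453.5 kN·m/m
FS = M_R / M_D = 12983.9 / 6453.5 = 2.012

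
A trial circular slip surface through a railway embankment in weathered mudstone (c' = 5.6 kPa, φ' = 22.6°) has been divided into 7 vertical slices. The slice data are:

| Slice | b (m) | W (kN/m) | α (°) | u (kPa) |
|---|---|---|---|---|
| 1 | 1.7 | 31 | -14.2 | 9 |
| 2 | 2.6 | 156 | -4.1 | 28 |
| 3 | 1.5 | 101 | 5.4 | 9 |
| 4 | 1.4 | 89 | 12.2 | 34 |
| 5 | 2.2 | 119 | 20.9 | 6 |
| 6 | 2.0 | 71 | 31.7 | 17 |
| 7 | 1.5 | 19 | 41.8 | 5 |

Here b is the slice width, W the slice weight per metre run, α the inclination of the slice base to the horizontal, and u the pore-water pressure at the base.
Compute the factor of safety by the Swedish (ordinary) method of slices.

FS = 2.17

Ordinary method of slices: FS = Σ[c'·Δl_i + (W_i cosα_i − u_i·Δl_i)·tanφ'] / Σ W_i sinα_i, with Δl_i = b_i / cosα_i.
Slice 1: Δl = 1.7/cos(-14.2°) = 1.754 m; N'_1 = 31·cos(-14.2°) − 9·1.754 = 14.3; c'Δl = 9.82; W sinα = -7.6
Slice 2: Δl = 2.6/cos(-4.1°) = 2.607 m; N'_2 = 156·cos(-4.1°) − 28·2.607 = 82.6; c'Δl = 14.60; W sinα = -11.2
Slice 3: Δl = 1.5/cos5.4° = 1.507 m; N'_3 = 101·cos5.4° − 9·1.507 = 87.0; c'Δl = 8.44; W sinα = 9.5
Slice 4: Δl = 1.4/cos12.2° = 1.432 m; N'_4 = 89·cos12.2° − 34·1.432 = 38.3; c'Δl = 8.02; W sinα = 18.8
Slice 5: Δl = 2.2/cos20.9° = 2.355 m; N'_5 = 119·cos20.9° − 6·2.355 = 97.0; c'Δl = 13.19; W sinα = 42.5
Slice 6: Δl = 2.0/cos31.7° = 2.351 m; N'_6 = 71·cos31.7° − 17·2.351 = 20.4; c'Δl = 13.16; W sinα = 37.3
Slice 7: Δl = 1.5/cos41.8° = 2.012 m; N'_7 = 19·cos41.8° − 5·2.012 = 4.1; c'Δl = 11.27; W sinα = 12.7
Σc'Δl = 78.5 kN/m; ΣN' = 343.8 kN/m; ΣW sinα = 102.0 kN/m
Resisting = 78.5 + 343.8·tan22.6° = 78.5 + 143.1 = 221.6 kN/m
FS = 221.6 / 102.0 = 2.173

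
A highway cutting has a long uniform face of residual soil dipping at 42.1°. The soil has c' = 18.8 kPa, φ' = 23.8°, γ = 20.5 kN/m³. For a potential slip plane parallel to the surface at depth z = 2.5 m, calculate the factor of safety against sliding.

For an infinite slope with a slip plane parallel to the surface (no pore pressure): FS = [c' + γz cos²β tanφ'] / [γz sinβ cosβ].
γz = 20.5·2.5 = 51.25 kN/m²
Numerator = 18.8 + 51.25·cos²42.1°·tan23.8° = 18.8 + 51.25·0.5505·0.4411 = 31.244 kPa
Denominator = 51.25·sin42.1°·cos42.1° = 51.25·0.6704·0.7420 = 25.494 kPa
FS = 31.244 / 25.494 = 1.226

FS = 1.23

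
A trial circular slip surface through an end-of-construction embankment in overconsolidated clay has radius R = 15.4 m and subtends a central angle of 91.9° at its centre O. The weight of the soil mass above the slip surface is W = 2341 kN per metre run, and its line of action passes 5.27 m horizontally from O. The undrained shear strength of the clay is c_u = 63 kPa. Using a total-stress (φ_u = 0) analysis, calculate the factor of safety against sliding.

FS = 1.94

Taking moments about the centre O, the resisting moment is provided by the undrained shear strength acting along the arc:
Arc length L_a = R·θ = 15.4·(91.9°·π/180) = 15.4·1.6040 = 24.70 m
M_R = c_u·L_a·R = 63·24.70·15.4 = 23964.9 kN·m/m
M_D = W·d = 2341·5.27 = 12337.1 kN·m/m
FS = M_R / M_D = 23964.9 / 12337.1 = 1.943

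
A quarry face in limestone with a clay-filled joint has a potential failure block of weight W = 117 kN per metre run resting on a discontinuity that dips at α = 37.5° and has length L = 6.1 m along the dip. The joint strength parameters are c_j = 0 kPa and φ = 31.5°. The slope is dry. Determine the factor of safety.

FS = 0.80

Resolving the block weight along and normal to the plane and applying the Mohr–Coulomb strength on the joint:
N' = W cosα = 117·cos37.5° = 92.8 kN/m
Driving force T = W sinα = 117·sin37.5° = 71.2 kN/m
Resisting force R = c_j·L + N'·tanφ = 0·6.1 + 92.8·tan31.5° = 0.0 + 56.9 = 56.9 kN/m
FS = R / T = 56.9 / 71.2 = 0.799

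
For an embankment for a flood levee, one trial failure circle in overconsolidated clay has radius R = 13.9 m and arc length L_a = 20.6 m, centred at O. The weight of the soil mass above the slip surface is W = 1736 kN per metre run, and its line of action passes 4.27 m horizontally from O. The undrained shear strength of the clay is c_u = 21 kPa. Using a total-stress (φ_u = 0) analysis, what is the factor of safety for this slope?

Taking moments about the centre O, the resisting moment is provided by the undrained shear strength acting along the arc:
M_R = c_u·L_a·R = 21·20.60·13.9 = 6013.1 kN·m/m
M_D = W·d = 1736·4.27 = 7412.7 kN·m/m
FS = M_R / M_D = 6013.1 / 7412.7 = 0.811

FS = 0.81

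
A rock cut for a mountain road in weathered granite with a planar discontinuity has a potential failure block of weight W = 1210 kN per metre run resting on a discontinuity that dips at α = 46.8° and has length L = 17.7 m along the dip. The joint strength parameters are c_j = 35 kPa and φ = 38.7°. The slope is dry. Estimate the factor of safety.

FS = 1.45

Resolving the block weight along and normal to the plane and applying the Mohr–Coulomb strength on the joint:
N' = W cosα = 1210·cos46.8° = 828.3 kN/m
Driving force T = W sinα = 1210·sin46.8° = 882.1 kN/m
Resisting force R = c_j·L + N'·tanφ = 35·17.7 + 828.3·tan38.7° = 619.5 + 663.6 = 1283.1 kN/m
FS = R / T = 1283.1 / 882.1 = 1.455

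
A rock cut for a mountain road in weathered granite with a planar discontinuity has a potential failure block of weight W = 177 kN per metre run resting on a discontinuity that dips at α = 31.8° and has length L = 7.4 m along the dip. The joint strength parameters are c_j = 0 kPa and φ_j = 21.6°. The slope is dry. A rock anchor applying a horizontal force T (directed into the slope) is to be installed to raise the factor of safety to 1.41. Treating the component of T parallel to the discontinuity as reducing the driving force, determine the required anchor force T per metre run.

Resolving forces along and normal to the sliding plane, with the horizontal anchor force T adding T·sinα to the effective normal force and T·cosα acting up the plane against the driving force:
FS = [c_jL + (W cosα + T sinα) tanφ_j] / [W sinα − T cosα]
Without the anchor: N' = 150.4 kN/m, driving T_d = 93.3 kN/m, resisting R = 0·7.4 + 150.4·tan21.6° = 59.6 kN/m, FS = 0.64.
Setting FS = 1.41 and solving for T:
1.41·(93.3 − T cos31.8°) = 59.6 + T sin31.8°·tan21.6°
T·(sin31.8°·tan21.6° + 1.41·cos31.8°) = 1.41·93.3 − 59.6
T·(0.5270·0.3959 + 1.41·0.8499) = 131.5 − 59.6 = 72.0
T·1.4070 = 72.0
T = 51.1 kN/m

T = 51 kN/m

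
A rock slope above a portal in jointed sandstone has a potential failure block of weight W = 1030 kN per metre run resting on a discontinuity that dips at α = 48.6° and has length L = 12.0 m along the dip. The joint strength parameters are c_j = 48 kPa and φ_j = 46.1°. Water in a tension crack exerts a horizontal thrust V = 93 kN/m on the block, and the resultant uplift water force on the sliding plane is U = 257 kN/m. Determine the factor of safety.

Resolving the block weight along and normal to the plane and applying the Mohr–Coulomb strength on the joint:
N' = W cosα − U − V sinα = 1030·cos48.6° − 257 − 93·sin48.6° = 354.4 kN/m
Driving force T = W sinα + V cosα = 1030·sin48.6° + 93·cos48.6° = 834.1 kN/m
Resisting force R = c_j·L + N'·tanφ_j = 48·12.0 + 354.4·tan46.1° = 576.0 + 368.3 = 944.3 kN/m
FS = R / T = 944.3 / 834.1 = 1.132

FS = 1.13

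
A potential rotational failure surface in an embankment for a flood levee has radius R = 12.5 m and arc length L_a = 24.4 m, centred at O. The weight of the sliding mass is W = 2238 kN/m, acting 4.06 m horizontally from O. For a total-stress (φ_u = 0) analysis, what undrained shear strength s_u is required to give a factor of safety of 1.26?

s_u = 37.5 kPa

FS = s_u·L_a·R / (W·d), so s_u = FS·W·d / (L_a·R).
s_u = 1.26·2238·4.06 / (24.40·12.5) = 11448.7 / 305.00 = 37.54 kPa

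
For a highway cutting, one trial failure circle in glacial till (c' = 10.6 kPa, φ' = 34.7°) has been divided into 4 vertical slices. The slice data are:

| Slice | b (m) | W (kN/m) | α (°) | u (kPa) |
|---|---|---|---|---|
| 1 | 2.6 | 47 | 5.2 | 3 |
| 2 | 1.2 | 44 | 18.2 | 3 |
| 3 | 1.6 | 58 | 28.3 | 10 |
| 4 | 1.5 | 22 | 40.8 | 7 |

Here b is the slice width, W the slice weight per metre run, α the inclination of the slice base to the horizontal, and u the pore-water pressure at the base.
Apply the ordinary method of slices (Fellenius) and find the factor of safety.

Ordinary method of slices: FS = Σ[c'·Δl_i + (W_i cosα_i − u_i·Δl_i)·tanφ'] / Σ W_i sinα_i, with Δl_i = b_i / cosα_i.
Slice 1: Δl = 2.6/cos5.2° = 2.611 m; N'_1 = 47·cos5.2° − 3·2.611 = 39.0; c'Δl = 27.67; W sinα = 4.3
Slice 2: Δl = 1.2/cos18.2° = 1.263 m; N'_2 = 44·cos18.2° − 3·1.263 = 38.0; c'Δl = 13.39; W sinα = 13.7
Slice 3: Δl = 1.6/cos28.3° = 1.817 m; N'_3 = 58·cos28.3° − 10·1.817 = 32.9; c'Δl = 19.26; W sinα = 27.5
Slice 4: Δl = 1.5/cos40.8° = 1.982 m; N'_4 = 22·cos40.8° − 7·1.982 = 2.8; c'Δl = 21.00; W sinα = 14.4
Σc'Δl = 81.3 kN/m; ΣN' = 112.7 kN/m; ΣW sinα = 59.9 kN/m
Resisting = 81.3 + 112.7·tan34.7° = 81.3 + 78.0 = 159.3 kN/m
FS = 159.3 / 59.9 = 2.661

FS = 2.66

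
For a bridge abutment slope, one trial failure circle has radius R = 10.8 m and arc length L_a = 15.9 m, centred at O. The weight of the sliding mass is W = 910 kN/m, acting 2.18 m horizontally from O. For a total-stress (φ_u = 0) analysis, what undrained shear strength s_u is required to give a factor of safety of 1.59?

FS = s_u·L_a·R / (W·d), so s_u = FS·W·d / (L_a·R).
s_u = 1.59·910·2.18 / (15.90·10.8) = 3154.2 / 171.72 = 18.37 kPa

s_u = 18.4 kPa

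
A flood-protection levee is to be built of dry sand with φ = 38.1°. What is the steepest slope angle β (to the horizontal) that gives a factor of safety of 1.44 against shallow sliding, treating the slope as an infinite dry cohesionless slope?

β = 28.6°

For an infinite dry cohesionless slope FS = tanφ/tanβ, so tanβ = tanφ / FS.
tanβ = tan38.1° / 1.44 = 0.7841 / 1.44 = 0.5445
β = arctan(0.5445) = 28.57°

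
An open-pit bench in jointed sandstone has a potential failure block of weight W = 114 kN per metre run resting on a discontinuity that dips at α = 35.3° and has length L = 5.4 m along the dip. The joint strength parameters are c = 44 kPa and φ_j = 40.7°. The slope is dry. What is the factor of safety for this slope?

FS = 4.82

Resolving the block weight along and normal to the plane and applying the Mohr–Coulomb strength on the joint:
N' = W cosα = 114·cos35.3° = 93.0 kN/m
Driving force T = W sinα = 114·sin35.3° = 65.9 kN/m
Resisting force R = c·L + N'·tanφ_j = 44·5.4 + 93.0·tan40.7° = 237.6 + 80.0 = 317.6 kN/m
FS = R / T = 317.6 / 65.9 = 4.822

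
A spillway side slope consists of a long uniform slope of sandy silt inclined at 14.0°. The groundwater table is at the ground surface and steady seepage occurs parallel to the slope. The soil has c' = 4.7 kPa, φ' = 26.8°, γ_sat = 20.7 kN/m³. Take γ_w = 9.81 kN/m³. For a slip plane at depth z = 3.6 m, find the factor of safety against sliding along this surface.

With seepage parallel to the slope and the water table at the surface, the effective normal stress on the slip plane uses the buoyant unit weight γ' = γ_sat − γ_w while the driving shear stress uses γ_sat:
FS = [c' + γ' z cos²β tanφ'] / [γ_sat z sinβ cosβ]
γ' = 20.7 − 9.81 = 10.89 kN/m³
Numerator = 4.7 + 10.89·3.6·cos²14.0°·tan26.8° = 4.7 + 10.89·3.6·0.9415·0.5051 = 23.344 kPa
Denominator = 20.7·3.6·sin14.0°·cos14.0° = 20.7·3.6·0.2419·0.9703 = 17.493 kPa
FS = 23.344 / 17.493 = 1.335

FS = 1.33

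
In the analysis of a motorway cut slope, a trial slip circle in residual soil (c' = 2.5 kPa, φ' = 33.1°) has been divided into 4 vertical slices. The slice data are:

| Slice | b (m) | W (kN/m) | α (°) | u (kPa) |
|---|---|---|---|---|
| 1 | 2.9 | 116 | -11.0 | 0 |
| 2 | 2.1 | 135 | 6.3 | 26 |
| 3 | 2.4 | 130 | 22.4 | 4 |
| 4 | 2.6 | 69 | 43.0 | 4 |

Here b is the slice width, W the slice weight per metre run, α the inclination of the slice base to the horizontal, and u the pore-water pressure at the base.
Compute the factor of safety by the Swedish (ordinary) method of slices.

FS = 2.79

Ordinary method of slices: FS = Σ[c'·Δl_i + (W_i cosα_i − u_i·Δl_i)·tanφ'] / Σ W_i sinα_i, with Δl_i = b_i / cosα_i.
Slice 1: Δl = 2.9/cos(-11.0°) = 2.954 m; N'_1 = 116·cos(-11.0°) − 0·2.954 = 113.9; c'Δl = 7.39; W sinα = -22.1
Slice 2: Δl = 2.1/cos6.3° = 2.113 m; N'_2 = 135·cos6.3° − 26·2.113 = 79.3; c'Δl = 5.28; W sinα = 14.8
Slice 3: Δl = 2.4/cos22.4° = 2.596 m; N'_3 = 130·cos22.4° − 4·2.596 = 109.8; c'Δl = 6.49; W sinα = 49.5
Slice 4: Δl = 2.6/cos43.0° = 3.555 m; N'_4 = 69·cos43.0° − 4·3.555 = 36.2; c'Δl = 8.89; W sinα = 47.1
Σc'Δl = 28.0 kN/m; ΣN' = 339.2 kN/m; ΣW sinα = 89.3 kN/m
Resisting = 28.0 + 339.2·tan33.1° = 28.0 + 221.1 = 249.1 kN/m
FS = 249.1 / 89.3 = 2.791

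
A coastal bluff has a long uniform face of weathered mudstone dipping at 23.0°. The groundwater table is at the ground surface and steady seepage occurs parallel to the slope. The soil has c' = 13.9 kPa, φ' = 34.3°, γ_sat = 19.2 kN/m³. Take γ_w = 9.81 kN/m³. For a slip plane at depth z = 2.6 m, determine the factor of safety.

With seepage parallel to the slope and the water table at the surface, the effective normal stress on the slip plane uses the buoyant unit weight γ' = γ_sat − γ_w while the driving shear stress uses γ_sat:
FS = [c' + γ' z cos²β tanφ'] / [γ_sat z sinβ cosβ]
γ' = 19.2 − 9.81 = 9.39 kN/m³
Numerator = 13.9 + 9.39·2.6·cos²23.0°·tan34.3° = 13.9 + 9.39·2.6·0.8473·0.6822 = 28.012 kPa
Denominator = 19.2·2.6·sin23.0°·cos23.0° = 19.2·2.6·0.3907·0.9205 = 17.955 kPa
FS = 28.012 / 17.955 = 1.560

FS = 1.56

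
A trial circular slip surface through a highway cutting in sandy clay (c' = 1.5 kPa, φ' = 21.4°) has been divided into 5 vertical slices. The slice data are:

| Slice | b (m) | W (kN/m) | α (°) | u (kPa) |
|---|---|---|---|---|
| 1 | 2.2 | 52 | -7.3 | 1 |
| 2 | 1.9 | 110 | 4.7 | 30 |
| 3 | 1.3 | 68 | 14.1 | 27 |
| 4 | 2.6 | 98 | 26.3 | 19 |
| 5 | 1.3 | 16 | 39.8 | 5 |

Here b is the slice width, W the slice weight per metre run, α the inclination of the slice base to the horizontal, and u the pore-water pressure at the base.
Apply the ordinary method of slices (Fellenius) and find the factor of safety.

Ordinary method of slices: FS = Σ[c'·Δl_i + (W_i cosα_i − u_i·Δl_i)·tanφ'] / Σ W_i sinα_i, with Δl_i = b_i / cosα_i.
Slice 1: Δl = 2.2/cos(-7.3°) = 2.218 m; N'_1 = 52·cos(-7.3°) − 1·2.218 = 49.4; c'Δl = 3.33; W sinα = -6.6
Slice 2: Δl = 1.9/cos4.7° = 1.906 m; N'_2 = 110·cos4.7° − 30·1.906 = 52.4; c'Δl = 2.86; W sinα = 9.0
Slice 3: Δl = 1.3/cos14.1° = 1.340 m; N'_3 = 68·cos14.1° − 27·1.340 = 29.8; c'Δl = 2.01; W sinα = 16.6
Slice 4: Δl = 2.6/cos26.3° = 2.900 m; N'_4 = 98·cos26.3° − 19·2.900 = 32.8; c'Δl = 4.35; W sinα = 43.4
Slice 5: Δl = 1.3/cos39.8° = 1.692 m; N'_5 = 16·cos39.8° − 5·1.692 = 3.8; c'Δl = 2.54; W sinα = 10.2
Σc'Δl = 15.1 kN/m; ΣN' = 168.1 kN/m; ΣW sinα = 72.6 kN/m
Resisting = 15.1 + 168.1·tan21.4° = 15.1 + 65.9 = 81.0 kN/m
FS = 81.0 / 72.6 = 1.115

FS = 1.11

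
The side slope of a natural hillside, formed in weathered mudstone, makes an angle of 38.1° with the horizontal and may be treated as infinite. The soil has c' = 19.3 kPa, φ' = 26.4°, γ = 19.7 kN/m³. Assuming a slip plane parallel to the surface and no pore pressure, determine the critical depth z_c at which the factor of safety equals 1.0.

Setting FS = 1.00 in FS = [c' + γz cos²β tanφ'] / [γz sinβ cosβ] and solving for z:
z = c' / [γ cosβ (FS·sinβ − cosβ·tanφ')]
  = 19.3 / [19.7·cos38.1°·(1.00·sin38.1° − cos38.1°·tan26.4°)]
  = 19.3 / [19.7·0.7869·(1.00·0.6170 − 0.7869·0.4964)]
  = 19.3 / 3.5098 = 5.499 m

z_c = 5.50 m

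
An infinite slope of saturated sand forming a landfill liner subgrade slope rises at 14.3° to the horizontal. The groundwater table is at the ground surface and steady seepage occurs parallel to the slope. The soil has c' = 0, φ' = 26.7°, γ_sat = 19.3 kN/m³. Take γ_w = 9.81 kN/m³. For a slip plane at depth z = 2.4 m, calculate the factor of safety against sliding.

With seepage parallel to the slope and the water table at the surface, the effective normal stress on the slip plane uses the buoyant unit weight γ' = γ_sat − γ_w while the driving shear stress uses γ_sat:
FS = [c' + γ' z cos²β tanφ'] / [γ_sat z sinβ cosβ]
(For c' = 0 this reduces to FS = (γ'/γ_sat)·tanφ'/tanβ.)
γ' = 19.3 − 9.81 = 9.49 kN/m³
Numerator = 0.0 + 9.49·2.4·cos²14.3°·tan26.7° = 0.0 + 9.49·2.4·0.9390·0.5029 = 10.756 kPa
Denominator = 19.3·2.4·sin14.3°·cos14.3° = 19.3·2.4·0.2470·0.9690 = 11.087 kPa
FS = 10.756 / 11.087 = 0.970

FS = 0.97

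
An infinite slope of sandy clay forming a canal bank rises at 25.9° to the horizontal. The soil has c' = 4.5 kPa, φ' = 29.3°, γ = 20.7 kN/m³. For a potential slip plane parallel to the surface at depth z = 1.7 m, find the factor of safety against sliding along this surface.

FS = 1.48

For an infinite slope with a slip plane parallel to the surface (no pore pressure): FS = [c' + γz cos²β tanφ'] / [γz sinβ cosβ].
γz = 20.7·1.7 = 35.19 kN/m²
Numerator = 4.5 + 35.19·cos²25.9°·tan29.3° = 4.5 + 35.19·0.8092·0.5612 = 20.480 kPa
Denominator = 35.19·sin25.9°·cos25.9° = 35.19·0.4368·0.8996 = 13.827 kPa
FS = 20.480 / 13.827 = 1.481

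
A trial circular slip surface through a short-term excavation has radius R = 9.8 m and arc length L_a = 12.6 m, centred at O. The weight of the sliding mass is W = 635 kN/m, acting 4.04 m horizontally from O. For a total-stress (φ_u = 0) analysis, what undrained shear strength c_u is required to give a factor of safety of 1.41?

c_u = 29.3 kPa

FS = c_u·L_a·R / (W·d), so c_u = FS·W·d / (L_a·R).
c_u = 1.41·635·4.04 / (12.60·9.8) = 3617.2 / 123.48 = 29.29 kPa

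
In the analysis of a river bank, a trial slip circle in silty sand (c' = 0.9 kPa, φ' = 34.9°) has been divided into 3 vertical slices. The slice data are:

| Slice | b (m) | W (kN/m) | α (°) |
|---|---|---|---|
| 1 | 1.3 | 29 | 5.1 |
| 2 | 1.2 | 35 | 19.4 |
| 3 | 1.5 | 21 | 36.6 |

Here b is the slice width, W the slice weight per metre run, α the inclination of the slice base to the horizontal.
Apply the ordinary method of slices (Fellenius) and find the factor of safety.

FS = 2.21

Ordinary method of slices: FS = Σ[c'·Δl_i + (W_i cosα_i)·tanφ'] / Σ W_i sinα_i, with Δl_i = b_i / cosα_i.
Slice 1: Δl = 1.3/cos5.1° = 1.305 m; N'_1 = 29·cos5.1° = 28.9; c'Δl = 1.17; W sinα = 2.6
Slice 2: Δl = 1.2/cos19.4° = 1.272 m; N'_2 = 35·cos19.4° = 33.0; c'Δl = 1.15; W sinα = 11.6
Slice 3: Δl = 1.5/cos36.6° = 1.868 m; N'_3 = 21·cos36.6° = 16.9; c'Δl = 1.68; W sinα = 12.5
Σc'Δl = 4.0 kN/m; ΣN' = 78.8 kN/m; ΣW sinα = 26.7 kN/m
Resisting = 4.0 + 78.8·tan34.9° = 4.0 + 54.9 = 58.9 kN/m
FS = 58.9 / 26.7 = 2.206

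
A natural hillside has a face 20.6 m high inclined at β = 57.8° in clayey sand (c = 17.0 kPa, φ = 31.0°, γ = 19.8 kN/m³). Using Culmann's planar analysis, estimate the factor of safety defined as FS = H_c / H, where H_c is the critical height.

FS = 1.13

H_c = (4c/γ) · sinβ cosφ / [1 − cos(β − φ)]
    = (4·17.0/19.8) · sin57.8°·cos31.0° / [1 − cos26.8°]
    = 3.434 · 0.7253 / 0.1074 = 23.19 m
FS = H_c / H = 23.19 / 20.6 = 1.126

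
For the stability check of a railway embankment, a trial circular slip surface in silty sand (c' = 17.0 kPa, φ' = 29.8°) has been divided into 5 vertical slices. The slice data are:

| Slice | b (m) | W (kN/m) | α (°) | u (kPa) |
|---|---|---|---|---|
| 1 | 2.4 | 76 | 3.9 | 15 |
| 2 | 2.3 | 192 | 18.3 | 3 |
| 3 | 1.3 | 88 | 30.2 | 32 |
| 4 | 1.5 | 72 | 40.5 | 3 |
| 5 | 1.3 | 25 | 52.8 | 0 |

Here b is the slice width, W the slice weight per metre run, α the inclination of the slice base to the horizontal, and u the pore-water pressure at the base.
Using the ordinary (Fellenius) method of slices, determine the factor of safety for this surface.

Ordinary method of slices: FS = Σ[c'·Δl_i + (W_i cosα_i − u_i·Δl_i)·tanφ'] / Σ W_i sinα_i, with Δl_i = b_i / cosα_i.
Slice 1: Δl = 2.4/cos3.9° = 2.406 m; N'_1 = 76·cos3.9° − 15·2.406 = 39.7; c'Δl = 40.89; W sinα = 5.2
Slice 2: Δl = 2.3/cos18.3° = 2.423 m; N'_2 = 192·cos18.3° − 3·2.423 = 175.0; c'Δl = 41.18; W sinα = 60.3
Slice 3: Δl = 1.3/cos30.2° = 1.504 m; N'_3 = 88·cos30.2° − 32·1.504 = 27.9; c'Δl = 25.57; W sinα = 44.3
Slice 4: Δl = 1.5/cos40.5° = 1.973 m; N'_4 = 72·cos40.5° − 3·1.973 = 48.8; c'Δl = 33.53; W sinα = 46.8
Slice 5: Δl = 1.3/cos52.8° = 2.150 m; N'_5 = 25·cos52.8° − 0·2.150 = 15.1; c'Δl = 36.55; W sinα = 19.9
Σc'Δl = 177.7 kN/m; ΣN' = 306.6 kN/m; ΣW sinα = 176.4 kN/m
Resisting = 177.7 + 306.6·tan29.8° = 177.7 + 175.6 = 353.3 kN/m
FS = 353.3 / 176.4 = 2.003

FS = 2.00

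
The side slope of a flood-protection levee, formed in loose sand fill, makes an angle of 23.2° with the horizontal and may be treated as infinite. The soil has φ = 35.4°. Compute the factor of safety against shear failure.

FS = 1.66

For a dry cohesionless infinite slope the factor of safety is FS = tanφ / tanβ.
FS = tan35.4° / tan23.2° = 0.7107 / 0.4286 = 1.658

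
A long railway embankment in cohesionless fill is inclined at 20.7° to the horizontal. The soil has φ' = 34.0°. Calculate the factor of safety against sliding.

FS = 1.79

For a dry cohesionless infinite slope the factor of safety is FS = tanφ' / tanβ.
FS = tan34.0° / tan20.7° = 0.6745 / 0.3779 = 1.785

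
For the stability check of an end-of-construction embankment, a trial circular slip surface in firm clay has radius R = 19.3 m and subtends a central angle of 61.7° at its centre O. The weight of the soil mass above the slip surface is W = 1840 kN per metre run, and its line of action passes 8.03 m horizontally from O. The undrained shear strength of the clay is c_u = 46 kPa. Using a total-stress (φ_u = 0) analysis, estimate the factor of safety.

FS = 1.25

Taking moments about the centre O, the resisting moment is provided by the undrained shear strength acting along the arc:
Arc length L_a = R·θ = 19.3·(61.7°·π/180) = 19.3·1.0769 = 20.78 m
M_R = c_u·L_a·R = 46·20.78·19.3 = 18451.6 kN·m/m
M_D = W·d = 1840·8.03 = 14775.2 kN·m/m
FS = M_R / M_D = 18451.6 / 14775.2 = 1.249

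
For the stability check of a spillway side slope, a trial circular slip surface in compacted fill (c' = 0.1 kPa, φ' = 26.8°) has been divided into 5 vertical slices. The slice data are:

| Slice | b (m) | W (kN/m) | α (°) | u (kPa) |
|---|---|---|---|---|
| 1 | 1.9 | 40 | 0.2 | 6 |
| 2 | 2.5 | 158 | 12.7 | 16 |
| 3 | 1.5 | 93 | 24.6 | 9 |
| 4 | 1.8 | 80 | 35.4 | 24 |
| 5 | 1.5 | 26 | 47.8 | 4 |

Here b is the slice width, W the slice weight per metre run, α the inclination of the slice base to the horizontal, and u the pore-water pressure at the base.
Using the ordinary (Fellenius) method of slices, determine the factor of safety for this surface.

Ordinary method of slices: FS = Σ[c'·Δl_i + (W_i cosα_i − u_i·Δl_i)·tanφ'] / Σ W_i sinα_i, with Δl_i = b_i / cosα_i.
Slice 1: Δl = 1.9/cos0.2° = 1.900 m; N'_1 = 40·cos0.2° − 6·1.900 = 28.6; c'Δl = 0.19; W sinα = 0.1
Slice 2: Δl = 2.5/cos12.7° = 2.563 m; N'_2 = 158·cos12.7° − 16·2.563 = 113.1; c'Δl = 0.26; W sinα = 34.7
Slice 3: Δl = 1.5/cos24.6° = 1.650 m; N'_3 = 93·cos24.6° − 9·1.650 = 69.7; c'Δl = 0.16; W sinα = 38.7
Slice 4: Δl = 1.8/cos35.4° = 2.208 m; N'_4 = 80·cos35.4° − 24·2.208 = 12.2; c'Δl = 0.22; W sinα = 46.3
Slice 5: Δl = 1.5/cos47.8° = 2.233 m; N'_5 = 26·cos47.8° − 4·2.233 = 8.5; c'Δl = 0.22; W sinα = 19.3
Σc'Δl = 1.1 kN/m; ΣN' = 232.2 kN/m; ΣW sinα = 139.2 kN/m
Resisting = 1.1 + 232.2·tan26.8° = 1.1 + 117.3 = 118.3 kN/m
FS = 118.3 / 139.2 = 0.850

FS = 0.85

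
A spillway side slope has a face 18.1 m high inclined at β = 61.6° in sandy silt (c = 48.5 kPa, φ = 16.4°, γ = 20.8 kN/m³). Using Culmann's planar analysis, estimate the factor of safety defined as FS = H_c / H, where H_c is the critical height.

FS = 1.47

H_c = (4c/γ) · sinβ cosφ / [1 − cos(β − φ)]
    = (4·48.5/20.8) · sin61.6°·cos16.4° / [1 − cos45.2°]
    = 9.327 · 0.8439 / 0.2954 = 26.65 m
FS = H_c / H = 26.65 / 18.1 = 1.472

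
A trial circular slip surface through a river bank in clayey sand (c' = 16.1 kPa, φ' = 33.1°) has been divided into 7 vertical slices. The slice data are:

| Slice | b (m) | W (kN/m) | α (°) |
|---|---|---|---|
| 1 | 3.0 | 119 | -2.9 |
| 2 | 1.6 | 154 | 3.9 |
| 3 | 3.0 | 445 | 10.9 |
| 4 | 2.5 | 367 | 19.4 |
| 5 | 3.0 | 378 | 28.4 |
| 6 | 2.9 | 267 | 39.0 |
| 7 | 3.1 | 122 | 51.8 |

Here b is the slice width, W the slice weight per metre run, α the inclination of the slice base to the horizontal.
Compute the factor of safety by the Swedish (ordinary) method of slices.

Ordinary method of slices: FS = Σ[c'·Δl_i + (W_i cosα_i)·tanφ'] / Σ W_i sinα_i, with Δl_i = b_i / cosα_i.
Slice 1: Δl = 3.0/cos(-2.9°) = 3.004 m; N'_1 = 119·cos(-2.9°) = 118.8; c'Δl = 48.36; W sinα = -6.0
Slice 2: Δl = 1.6/cos3.9° = 1.604 m; N'_2 = 154·cos3.9° = 153.6; c'Δl = 25.82; W sinα = 10.5
Slice 3: Δl = 3.0/cos10.9° = 3.055 m; N'_3 = 445·cos10.9° = 437.0; c'Δl = 49.19; W sinα = 84.1
Slice 4: Δl = 2.5/cos19.4° = 2.650 m; N'_4 = 367·cos19.4° = 346.2; c'Δl = 42.67; W sinα = 121.9
Slice 5: Δl = 3.0/cos28.4° = 3.410 m; N'_5 = 378·cos28.4° = 332.5; c'Δl = 54.91; W sinα = 179.8
Slice 6: Δl = 2.9/cos39.0° = 3.732 m; N'_6 = 267·cos39.0° = 207.5; c'Δl = 60.08; W sinα = 168.0
Slice 7: Δl = 3.1/cos51.8° = 5.013 m; N'_7 = 122·cos51.8° = 75.4; c'Δl = 80.71; W sinα = 95.9
Σc'Δl = 361.7 kN/m; ΣN' = 1671.1 kN/m; ΣW sinα = 654.2 kN/m
Resisting = 361.7 + 1671.1·tan33.1° = 361.7 + 1089.4 = 1451.1 kN/m
FS = 1451.1 / 654.2 = 2.218

FS = 2.22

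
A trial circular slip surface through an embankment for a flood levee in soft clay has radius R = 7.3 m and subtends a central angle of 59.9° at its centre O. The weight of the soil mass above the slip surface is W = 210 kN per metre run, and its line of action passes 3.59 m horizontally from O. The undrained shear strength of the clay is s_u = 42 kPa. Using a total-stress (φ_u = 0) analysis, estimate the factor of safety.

Taking moments about the centre O, the resisting moment is provided by the undrained shear strength acting along the arc:
Arc length L_a = R·θ = 7.3·(59.9°·π/180) = 7.3·1.0455 = 7.63 m
M_R = s_u·L_a·R = 42·7.63·7.3 = 2339.9 kN·m/m
M_D = W·d = 210·3.59 = 753.9 kN·m/m
FS = M_R / M_D = 2339.9 / 753.9 = 3.104

FS = 3.10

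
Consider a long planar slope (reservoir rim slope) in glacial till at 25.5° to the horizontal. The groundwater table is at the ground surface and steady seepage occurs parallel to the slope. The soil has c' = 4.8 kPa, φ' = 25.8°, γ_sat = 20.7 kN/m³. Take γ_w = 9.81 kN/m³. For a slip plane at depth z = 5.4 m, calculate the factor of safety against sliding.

FS = 0.64

With seepage parallel to the slope and the water table at the surface, the effective normal stress on the slip plane uses the buoyant unit weight γ' = γ_sat − γ_w while the driving shear stress uses γ_sat:
FS = [c' + γ' z cos²β tanφ'] / [γ_sat z sinβ cosβ]
γ' = 20.7 − 9.81 = 10.89 kN/m³
Numerator = 4.8 + 10.89·5.4·cos²25.5°·tan25.8° = 4.8 + 10.89·5.4·0.8147·0.4834 = 27.959 kPa
Denominator = 20.7·5.4·sin25.5°·cos25.5° = 20.7·5.4·0.4305·0.9026 = 43.435 kPa
FS = 27.959 / 43.435 = 0.644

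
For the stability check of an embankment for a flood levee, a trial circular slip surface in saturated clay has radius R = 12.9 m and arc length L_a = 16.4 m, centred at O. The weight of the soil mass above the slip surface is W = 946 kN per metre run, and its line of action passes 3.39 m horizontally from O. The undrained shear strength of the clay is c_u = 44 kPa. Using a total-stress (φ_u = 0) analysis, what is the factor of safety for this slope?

FS = 2.90

Taking moments about the centre O, the resisting moment is provided by the undrained shear strength acting along the arc:
M_R = c_u·L_a·R = 44·16.40·12.9 = 9308.6 kN·m/m
M_D = W·d = 946·3.39 = 3206.9 kN·m/m
FS = M_R / M_D = 9308.6 / 3206.9 = 2.903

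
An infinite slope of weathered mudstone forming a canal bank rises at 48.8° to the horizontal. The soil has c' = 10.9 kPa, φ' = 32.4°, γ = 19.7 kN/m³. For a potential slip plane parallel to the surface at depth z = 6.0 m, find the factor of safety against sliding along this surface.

For an infinite slope with a slip plane parallel to the surface (no pore pressure): FS = [c' + γz cos²β tanφ'] / [γz sinβ cosβ].
γz = 19.7·6.0 = 118.20 kN/m²
Numerator = 10.9 + 118.20·cos²48.8°·tan32.4° = 10.9 + 118.20·0.4339·0.6346 = 43.446 kPa
Denominator = 118.20·sin48.8°·cos48.8° = 118.20·0.7524·0.6587 = 58.581 kPa
FS = 43.446 / 58.581 = 0.742

FS = 0.74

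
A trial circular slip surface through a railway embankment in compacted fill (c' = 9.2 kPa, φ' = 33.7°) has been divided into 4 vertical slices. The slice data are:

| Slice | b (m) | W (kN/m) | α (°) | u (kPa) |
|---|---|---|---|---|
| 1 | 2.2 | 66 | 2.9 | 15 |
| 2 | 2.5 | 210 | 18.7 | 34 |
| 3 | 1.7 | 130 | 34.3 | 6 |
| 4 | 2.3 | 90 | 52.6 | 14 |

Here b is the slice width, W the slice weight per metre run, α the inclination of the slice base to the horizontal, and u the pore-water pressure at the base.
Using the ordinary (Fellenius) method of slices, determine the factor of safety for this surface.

FS = 1.20

Ordinary method of slices: FS = Σ[c'·Δl_i + (W_i cosα_i − u_i·Δl_i)·tanφ'] / Σ W_i sinα_i, with Δl_i = b_i / cosα_i.
Slice 1: Δl = 2.2/cos2.9° = 2.203 m; N'_1 = 66·cos2.9° − 15·2.203 = 32.9; c'Δl = 20.27; W sinα = 3.3
Slice 2: Δl = 2.5/cos18.7° = 2.639 m; N'_2 = 210·cos18.7° − 34·2.639 = 109.2; c'Δl = 24.28; W sinα = 67.3
Slice 3: Δl = 1.7/cos34.3° = 2.058 m; N'_3 = 130·cos34.3° − 6·2.058 = 95.0; c'Δl = 18.93; W sinα = 73.3
Slice 4: Δl = 2.3/cos52.6° = 3.787 m; N'_4 = 90·cos52.6° − 14·3.787 = 1.6; c'Δl = 34.84; W sinα = 71.5
Σc'Δl = 98.3 kN/m; ΣN' = 238.7 kN/m; ΣW sinα = 215.4 kN/m
Resisting = 98.3 + 238.7·tan33.7° = 98.3 + 159.2 = 257.5 kN/m
FS = 257.5 / 215.4 = 1.196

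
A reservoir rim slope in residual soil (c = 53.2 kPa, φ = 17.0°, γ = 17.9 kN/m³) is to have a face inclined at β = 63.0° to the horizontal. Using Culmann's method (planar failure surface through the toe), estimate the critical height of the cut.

H_c = 33.17 m

Culmann's analysis gives the critical failure plane at α_cr = (β + φ)/2 = (63.0 + 17.0)/2 = 40.0°, and the critical height
H_c = (4c/γ) · sinβ cosφ / [1 − cos(β − φ)]
    = (4·53.2/17.9) · sin63.0°·cos17.0° / [1 − cos(46.0°)]
    = 11.888 · 0.8910·0.9563 / [1 − 0.6947]
    = 11.888 · 0.8521 / 0.3053
    = 33.17 m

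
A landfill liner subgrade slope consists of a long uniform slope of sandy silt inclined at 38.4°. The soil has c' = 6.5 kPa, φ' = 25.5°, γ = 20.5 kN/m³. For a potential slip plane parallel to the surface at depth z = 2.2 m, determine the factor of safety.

For an infinite slope with a slip plane parallel to the surface (no pore pressure): FS = [c' + γz cos²β tanφ'] / [γz sinβ cosβ].
γz = 20.5·2.2 = 45.10 kN/m²
Numerator = 6.5 + 45.10·cos²38.4°·tan25.5° = 6.5 + 45.10·0.6142·0.4770 = 19.712 kPa
Denominator = 45.10·sin38.4°·cos38.4° = 45.10·0.6211·0.7837 = 21.954 kPa
FS = 19.712 / 21.954 = 0.898

FS = 0.90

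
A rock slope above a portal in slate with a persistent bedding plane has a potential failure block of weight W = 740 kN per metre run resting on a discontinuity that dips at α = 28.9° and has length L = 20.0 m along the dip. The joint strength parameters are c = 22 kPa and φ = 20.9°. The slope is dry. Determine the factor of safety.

FS = 1.92

Resolving the block weight along and normal to the plane and applying the Mohr–Coulomb strength on the joint:
N' = W cosα = 740·cos28.9° = 647.8 kN/m
Driving force T = W sinα = 740·sin28.9° = 357.6 kN/m
Resisting force R = c·L + N'·tanφ = 22·20.0 + 647.8·tan20.9° = 440.0 + 247.4 = 687.4 kN/m
FS = R / T = 687.4 / 357.6 = 1.922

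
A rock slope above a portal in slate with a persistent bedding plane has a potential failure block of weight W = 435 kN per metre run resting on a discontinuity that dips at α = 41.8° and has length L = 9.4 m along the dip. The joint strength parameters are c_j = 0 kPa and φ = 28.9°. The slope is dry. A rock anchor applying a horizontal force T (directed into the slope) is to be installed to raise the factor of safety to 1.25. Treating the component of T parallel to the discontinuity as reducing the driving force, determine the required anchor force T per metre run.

Resolving forces along and normal to the sliding plane, with the horizontal anchor force T adding T·sinα to the effective normal force and T·cosα acting up the plane against the driving force:
FS = [c_jL + (W cosα + T sinα) tanφ] / [W sinα − T cosα]
Without the anchor: N' = 324.3 kN/m, driving T_d = 289.9 kN/m, resisting R = 0·9.4 + 324.3·tan28.9° = 179.0 kN/m, FS = 0.62.
Setting FS = 1.25 and solving for T:
1.25·(289.9 − T cos41.8°) = 179.0 + T sin41.8°·tan28.9°
T·(sin41.8°·tan28.9° + 1.25·cos41.8°) = 1.25·289.9 − 179.0
T·(0.6665·0.5520 + 1.25·0.7455) = 362.4 − 179.0 = 183.4
T·1.2998 = 183.4
T = 141.1 kN/m

T = 141 kN/m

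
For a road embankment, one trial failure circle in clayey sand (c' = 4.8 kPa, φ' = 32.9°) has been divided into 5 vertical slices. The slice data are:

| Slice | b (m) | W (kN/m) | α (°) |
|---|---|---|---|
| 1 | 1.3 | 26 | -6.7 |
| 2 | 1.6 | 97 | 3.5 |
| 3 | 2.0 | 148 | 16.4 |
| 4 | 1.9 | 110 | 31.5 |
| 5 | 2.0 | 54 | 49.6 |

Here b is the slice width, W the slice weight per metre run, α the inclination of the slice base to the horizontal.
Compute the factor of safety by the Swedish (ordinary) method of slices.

FS = 2.12

Ordinary method of slices: FS = Σ[c'·Δl_i + (W_i cosα_i)·tanφ'] / Σ W_i sinα_i, with Δl_i = b_i / cosα_i.
Slice 1: Δl = 1.3/cos(-6.7°) = 1.309 m; N'_1 = 26·cos(-6.7°) = 25.8; c'Δl = 6.28; W sinα = -3.0
Slice 2: Δl = 1.6/cos3.5° = 1.603 m; N'_2 = 97·cos3.5° = 96.8; c'Δl = 7.69; W sinα = 5.9
Slice 3: Δl = 2.0/cos16.4° = 2.085 m; N'_3 = 148·cos16.4° = 142.0; c'Δl = 10.01; W sinα = 41.8
Slice 4: Δl = 1.9/cos31.5° = 2.228 m; N'_4 = 110·cos31.5° = 93.8; c'Δl = 10.70; W sinα = 57.5
Slice 5: Δl = 2.0/cos49.6° = 3.086 m; N'_5 = 54·cos49.6° = 35.0; c'Δl = 14.81; W sinα = 41.1
Σc'Δl = 49.5 kN/m; ΣN' = 393.4 kN/m; ΣW sinα = 143.3 kN/m
Resisting = 49.5 + 393.4·tan32.9° = 49.5 + 254.5 = 304.0 kN/m
FS = 304.0 / 143.3 = 2.122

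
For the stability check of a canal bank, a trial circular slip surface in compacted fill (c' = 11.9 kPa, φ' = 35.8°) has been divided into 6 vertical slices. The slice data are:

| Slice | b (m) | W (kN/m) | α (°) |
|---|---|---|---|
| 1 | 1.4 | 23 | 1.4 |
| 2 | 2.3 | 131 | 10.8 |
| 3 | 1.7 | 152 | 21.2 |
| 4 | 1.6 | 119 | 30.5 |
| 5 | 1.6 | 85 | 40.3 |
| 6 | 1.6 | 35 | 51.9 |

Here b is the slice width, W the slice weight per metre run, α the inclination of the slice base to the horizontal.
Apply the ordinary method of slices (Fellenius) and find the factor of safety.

FS = 2.21

Ordinary method of slices: FS = Σ[c'·Δl_i + (W_i cosα_i)·tanφ'] / Σ W_i sinα_i, with Δl_i = b_i / cosα_i.
Slice 1: Δl = 1.4/cos1.4° = 1.400 m; N'_1 = 23·cos1.4° = 23.0; c'Δl = 16.66; W sinα = 0.6
Slice 2: Δl = 2.3/cos10.8° = 2.341 m; N'_2 = 131·cos10.8° = 128.7; c'Δl = 27.86; W sinα = 24.5
Slice 3: Δl = 1.7/cos21.2° = 1.823 m; N'_3 = 152·cos21.2° = 141.7; c'Δl = 21.70; W sinα = 55.0
Slice 4: Δl = 1.6/cos30.5° = 1.857 m; N'_4 = 119·cos30.5° = 102.5; c'Δl = 22.10; W sinα = 60.4
Slice 5: Δl = 1.6/cos40.3° = 2.098 m; N'_5 = 85·cos40.3° = 64.8; c'Δl = 24.96; W sinα = 55.0
Slice 6: Δl = 1.6/cos51.9° = 2.593 m; N'_6 = 35·cos51.9° = 21.6; c'Δl = 30.86; W sinα = 27.5
Σc'Δl = 144.1 kN/m; ΣN' = 482.3 kN/m; ΣW sinα = 223.0 kN/m
Resisting = 144.1 + 482.3·tan35.8° = 144.1 + 347.9 = 492.0 kN/m
FS = 492.0 / 223.0 = 2.206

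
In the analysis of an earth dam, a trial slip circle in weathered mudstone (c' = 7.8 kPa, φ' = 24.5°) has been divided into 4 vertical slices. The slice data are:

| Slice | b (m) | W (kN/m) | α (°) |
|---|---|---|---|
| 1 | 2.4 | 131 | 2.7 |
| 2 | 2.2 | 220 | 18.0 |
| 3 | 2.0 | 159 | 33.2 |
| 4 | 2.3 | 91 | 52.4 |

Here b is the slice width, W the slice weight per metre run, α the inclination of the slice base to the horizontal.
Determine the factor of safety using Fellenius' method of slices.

Ordinary method of slices: FS = Σ[c'·Δl_i + (W_i cosα_i)·tanφ'] / Σ W_i sinα_i, with Δl_i = b_i / cosα_i.
Slice 1: Δl = 2.4/cos2.7° = 2.403 m; N'_1 = 131·cos2.7° = 130.9; c'Δl = 18.74; W sinα = 6.2
Slice 2: Δl = 2.2/cos18.0° = 2.313 m; N'_2 = 220·cos18.0° = 209.2; c'Δl = 18.04; W sinα = 68.0
Slice 3: Δl = 2.0/cos33.2° = 2.390 m; N'_3 = 159·cos33.2° = 133.0; c'Δl = 18.64; W sinα = 87.1
Slice 4: Δl = 2.3/cos52.4° = 3.770 m; N'_4 = 91·cos52.4° = 55.5; c'Δl = 29.40; W sinα = 72.1
Σc'Δl = 84.8 kN/m; ΣN' = 528.7 kN/m; ΣW sinα = 233.3 kN/m
Resisting = 84.8 + 528.7·tan24.5° = 84.8 + 240.9 = 325.8 kN/m
FS = 325.8 / 233.3 = 1.396

FS = 1.40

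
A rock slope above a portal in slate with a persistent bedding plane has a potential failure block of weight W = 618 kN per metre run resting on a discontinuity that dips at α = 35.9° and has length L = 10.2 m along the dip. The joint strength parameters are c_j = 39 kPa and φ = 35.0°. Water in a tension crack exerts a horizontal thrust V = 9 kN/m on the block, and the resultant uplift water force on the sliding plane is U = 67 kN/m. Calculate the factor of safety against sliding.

FS = 1.89

Resolving the block weight along and normal to the plane and applying the Mohr–Coulomb strength on the joint:
N' = W cosα − U − V sinα = 618·cos35.9° − 67 − 9·sin35.9° = 428.3 kN/m
Driving force T = W sinα + V cosα = 618·sin35.9° + 9·cos35.9° = 369.7 kN/m
Resisting force R = c_j·L + N'·tanφ = 39·10.2 + 428.3·tan35.0° = 397.8 + 299.9 = 697.7 kN/m
FS = R / T = 697.7 / 369.7 = 1.887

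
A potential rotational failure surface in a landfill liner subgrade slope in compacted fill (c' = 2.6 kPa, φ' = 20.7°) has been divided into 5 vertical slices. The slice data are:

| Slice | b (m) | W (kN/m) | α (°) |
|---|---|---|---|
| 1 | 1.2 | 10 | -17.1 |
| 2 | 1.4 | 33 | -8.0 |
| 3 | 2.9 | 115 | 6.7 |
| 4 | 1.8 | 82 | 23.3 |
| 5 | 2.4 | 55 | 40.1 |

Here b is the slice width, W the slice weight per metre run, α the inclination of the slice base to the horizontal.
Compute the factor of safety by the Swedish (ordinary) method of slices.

Ordinary method of slices: FS = Σ[c'·Δl_i + (W_i cosα_i)·tanφ'] / Σ W_i sinα_i, with Δl_i = b_i / cosα_i.
Slice 1: Δl = 1.2/cos(-17.1°) = 1.256 m; N'_1 = 10·cos(-17.1°) = 9.6; c'Δl = 3.26; W sinα = -2.9
Slice 2: Δl = 1.4/cos(-8.0°) = 1.414 m; N'_2 = 33·cos(-8.0°) = 32.7; c'Δl = 3.68; W sinα = -4.6
Slice 3: Δl = 2.9/cos6.7° = 2.920 m; N'_3 = 115·cos6.7° = 114.2; c'Δl = 7.59; W sinα = 13.4
Slice 4: Δl = 1.8/cos23.3° = 1.960 m; N'_4 = 82·cos23.3° = 75.3; c'Δl = 5.10; W sinα = 32.4
Slice 5: Δl = 2.4/cos40.1° = 3.138 m; N'_5 = 55·cos40.1° = 42.1; c'Δl = 8.16; W sinα = 35.4
Σc'Δl = 27.8 kN/m; ΣN' = 273.8 kN/m; ΣW sinα = 73.7 kN/m
Resisting = 27.8 + 273.8·tan20.7° = 27.8 + 103.5 = 131.3 kN/m
FS = 131.3 / 73.7 = 1.780

FS = 1.78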